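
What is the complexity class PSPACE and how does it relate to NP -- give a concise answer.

PSPACE is the class of problems solvable with polynomial space. NP is a subset of PSPACE (a poly-space machine can enumerate all certificates). PSPACE-complete problems include QBF (quantified Boolean formulas) and generalized games. It is unknown whether NP = PSPACE.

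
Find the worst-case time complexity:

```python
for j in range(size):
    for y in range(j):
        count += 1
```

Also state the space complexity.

Time complexity: O(n^2).
Space complexity: O(1).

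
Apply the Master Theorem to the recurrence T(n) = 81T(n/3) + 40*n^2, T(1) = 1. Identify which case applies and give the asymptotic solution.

a=81, b=3, f(n)=40*n^2.
log_3(81) = 4 > 2.
Since f(n) = O(n^2) is polynomially smaller than n^4, Case 1 applies.
T(n) = Theta(n^4).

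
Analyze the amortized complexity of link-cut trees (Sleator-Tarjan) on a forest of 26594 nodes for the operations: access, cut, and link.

Link-cut trees represent the forest using splay trees over preferred paths. With potential Phi = sum over nodes of log(size of virtual subtree), each access on 26594 nodes is O(log 26594) = O(log n) amortized by the splay-tree access lemma. Cut and link are O(1) plus one access.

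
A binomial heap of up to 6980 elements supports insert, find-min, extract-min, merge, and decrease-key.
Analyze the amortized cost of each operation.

A binomial heap with n <= 6980 elements has at most floor(log_2 6980) + 1 = 13 trees. Using potential Phi = number of trees: Insert adds one tree, but cascading merges reduce count -- amortized O(1). Find-min reads the cached minimum pointer: O(1). Extract-min creates O(log n) new trees: O(log n). Merge combines tree lists: O(log n). Decrease-key sifts the element up its tree of height <= log n: O(log n).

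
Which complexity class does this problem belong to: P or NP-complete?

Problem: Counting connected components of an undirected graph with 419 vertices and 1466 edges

This problem is in P: BFS/DFS visits each vertex and edge once: O(V+E).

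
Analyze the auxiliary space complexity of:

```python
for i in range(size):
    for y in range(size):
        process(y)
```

Space complexity: O(1).
Only a constant amount of auxiliary storage is used; nothing grows with n.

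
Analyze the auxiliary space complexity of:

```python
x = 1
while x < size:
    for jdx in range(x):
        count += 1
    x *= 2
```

Space complexity: O(1).
Only a constant amount of auxiliary storage is used; nothing grows with n.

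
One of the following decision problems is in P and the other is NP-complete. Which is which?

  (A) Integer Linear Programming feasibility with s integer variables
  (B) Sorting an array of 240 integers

(A) is NP-complete: ILP feasibility is NP-complete (LP relaxation is in P).
(B) is P: merge sort runs in O(n log n).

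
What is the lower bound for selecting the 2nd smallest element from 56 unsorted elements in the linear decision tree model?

Selecting the 2nd smallest of 56 elements requires Omega(n) comparisons. Every element must be compared at least once. The BFPRT algorithm achieves O(n), making this tight.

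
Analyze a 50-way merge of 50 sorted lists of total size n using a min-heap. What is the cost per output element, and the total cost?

Maintain a min-heap of size 50 holding the current head of each list. Each output step does one extract-min (O(log 50)) and one insert of that list's next element (O(log 50)). Each of the n elements passes through the heap exactly once, so the total cost is O(n log 50), i.e. O(log 50) per output element.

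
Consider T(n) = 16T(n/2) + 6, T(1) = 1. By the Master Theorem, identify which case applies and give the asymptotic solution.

a=16, b=2, f(n)=6.
log_2(16) = 4 > 0.
Since f(n) = O(n^0) is polynomially smaller than n^4, Case 1 applies.
T(n) = Theta(n^4).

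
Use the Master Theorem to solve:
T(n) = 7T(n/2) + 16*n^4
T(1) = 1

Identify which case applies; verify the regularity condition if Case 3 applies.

a=7, b=2, f(n)=16*n^4.
log_2(7) = 2.807 < 4.
f(n) = Omega(n^(2.807+epsilon)) for some epsilon > 0, so Case 3 is the candidate.
Regularity: a*f(n/b) = 7*16*(n/2)^4 = (7/16)*16*n^4 <= c*f(n) with c = 7/16 < 1. Satisfied.
Case 3: T(n) = Theta(n^4).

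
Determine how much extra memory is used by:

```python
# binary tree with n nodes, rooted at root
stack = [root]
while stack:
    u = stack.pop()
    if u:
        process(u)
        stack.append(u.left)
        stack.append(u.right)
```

Space complexity: O(n).
Auxiliary storage grows linearly with the input size n in the worst case.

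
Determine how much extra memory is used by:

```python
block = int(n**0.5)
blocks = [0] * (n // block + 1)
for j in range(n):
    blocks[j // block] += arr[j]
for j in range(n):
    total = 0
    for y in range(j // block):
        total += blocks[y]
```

Space complexity: O(sqrt(n)).
Storage scales with sqrt(n).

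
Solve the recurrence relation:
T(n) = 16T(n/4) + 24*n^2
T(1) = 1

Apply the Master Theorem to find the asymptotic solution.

a=16, b=4, f(n)=24*n^2. log_4(16) = 2. Case 2: T(n) = O(n^2 log n).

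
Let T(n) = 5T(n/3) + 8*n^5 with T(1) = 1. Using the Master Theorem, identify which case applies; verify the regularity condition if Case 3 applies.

a=5, b=3, f(n)=8*n^5.
log_3(5) = 1.465 < 5.
f(n) = Omega(n^(1.465+epsilon)) for some epsilon > 0, so Case 3 is the candidate.
Regularity: a*f(n/b) = 5*8*(n/3)^5 = (5/243)*8*n^5 <= c*f(n) with c = 5/243 < 1. Satisfied.
Case 3: T(n) = Theta(n^5).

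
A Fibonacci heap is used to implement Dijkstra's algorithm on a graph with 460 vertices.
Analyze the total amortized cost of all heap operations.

Dijkstra performs 460 insert, 460 extract-min, and at most E decrease-key operations. With Fibonacci heap: insert O(1) amortized, extract-min O(log n) amortized, decrease-key O(1) amortized. Total with n = 460: O(n * 1 + n * log n + E * 1) = O(n log n + E).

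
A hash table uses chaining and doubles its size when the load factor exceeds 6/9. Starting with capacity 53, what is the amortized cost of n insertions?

Rehashing occurs when load exceeds 6/9. Total rehash cost is geometric series summing to O(n). Each insertion itself is O(1). Amortized: O(1).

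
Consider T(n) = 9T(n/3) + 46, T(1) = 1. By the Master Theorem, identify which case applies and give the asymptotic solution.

a=9, b=3, f(n)=46.
log_3(9) = 2 > 0.
Since f(n) = O(n^0) is polynomially smaller than n^2, Case 1 applies.
T(n) = Theta(n^2).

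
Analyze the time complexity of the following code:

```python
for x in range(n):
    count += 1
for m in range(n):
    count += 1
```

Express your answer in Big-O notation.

Time complexity: O(n).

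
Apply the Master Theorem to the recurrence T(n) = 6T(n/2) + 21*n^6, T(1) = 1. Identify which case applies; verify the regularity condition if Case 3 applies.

a=6, b=2, f(n)=21*n^6.
log_2(6) = 2.585 < 6.
f(n) = Omega(n^(2.585+epsilon)) for some epsilon > 0, so Case 3 is the candidate.
Regularity: a*f(n/b) = 6*21*(n/2)^6 = (6/64)*21*n^6 <= c*f(n) with c = 6/64 < 1. Satisfied.
Case 3: T(n) = Theta(n^6).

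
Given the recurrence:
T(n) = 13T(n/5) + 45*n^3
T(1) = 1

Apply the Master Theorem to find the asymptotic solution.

a=13, b=5, f(n)=45*n^3. log_5(13) = 1.594 < 3. Case 3: T(n) = O(n^3).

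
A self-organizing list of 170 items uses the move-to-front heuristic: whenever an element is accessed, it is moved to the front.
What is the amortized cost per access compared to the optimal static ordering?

With potential Phi = number of inversions between the MTF list and the optimal static list (at most C(170,2)), each access has amortized cost at most 2 * (cost under optimal static ordering). This is the move-to-front 2-competitiveness result.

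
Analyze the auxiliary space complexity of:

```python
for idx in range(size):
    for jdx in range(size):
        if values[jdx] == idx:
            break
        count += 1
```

Space complexity: O(1).
Only a constant amount of auxiliary storage is used; nothing grows with n.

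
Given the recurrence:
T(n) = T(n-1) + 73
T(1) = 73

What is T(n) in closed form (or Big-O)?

Unrolling: T(n) = T(n-1) + 73 = T(n-2) + 2*73 = ... = T(1) + (n-1)*73 = 73 + (n-1)*73 = 73n.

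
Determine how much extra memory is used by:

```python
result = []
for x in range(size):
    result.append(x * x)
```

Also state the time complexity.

Space complexity: O(n).
Auxiliary storage grows linearly with the input size n in the worst case.
Time complexity: O(n).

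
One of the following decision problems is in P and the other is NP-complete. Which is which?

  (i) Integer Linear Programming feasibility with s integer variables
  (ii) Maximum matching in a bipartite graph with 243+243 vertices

(i) is NP-complete: ILP feasibility is NP-complete (LP relaxation is in P).
(ii) is P: Hopcroft-Karp runs in O(E sqrt(V)).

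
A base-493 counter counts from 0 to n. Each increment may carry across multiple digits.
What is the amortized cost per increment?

Digit at position i changes every 493^i increments. Total digit changes over n increments: n * 493/(493-1) = O(n). Amortized: O(1).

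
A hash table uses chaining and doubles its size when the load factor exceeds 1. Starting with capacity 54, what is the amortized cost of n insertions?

Rehashing occurs when load exceeds 1. Total rehash cost is geometric series summing to O(n). Each insertion itself is O(1). Amortized: O(1).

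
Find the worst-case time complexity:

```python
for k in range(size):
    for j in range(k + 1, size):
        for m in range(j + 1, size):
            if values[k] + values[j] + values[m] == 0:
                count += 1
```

Time complexity: O(n^3).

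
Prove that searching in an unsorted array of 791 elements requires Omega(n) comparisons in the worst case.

An adversary can always place the target in the last position checked. Until all 791 positions are examined, the target might be in any unchecked position. Therefore 791 comparisons are necessary.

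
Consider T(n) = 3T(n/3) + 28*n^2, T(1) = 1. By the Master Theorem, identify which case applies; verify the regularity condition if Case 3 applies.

a=3, b=3, f(n)=28*n^2.
log_3(3) = 1 < 2.
f(n) = Omega(n^(1+epsilon)) for some epsilon > 0, so Case 3 is the candidate.
Regularity: a*f(n/b) = 3*28*(n/3)^2 = (3/9)*28*n^2 <= c*f(n) with c = 3/9 < 1. Satisfied.
Case 3: T(n) = Theta(n^2).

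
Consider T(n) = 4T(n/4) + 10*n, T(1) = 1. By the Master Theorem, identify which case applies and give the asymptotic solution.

a=4, b=4, f(n)=10*n.
log_4(4) = 1, so n^(log_b(a)) = n.
f(n) = Theta(n), so Case 2 applies.
T(n) = Theta(n log n).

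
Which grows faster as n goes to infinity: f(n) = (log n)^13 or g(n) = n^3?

g(n) = n^3 grows faster: any positive polynomial dominates any polylog.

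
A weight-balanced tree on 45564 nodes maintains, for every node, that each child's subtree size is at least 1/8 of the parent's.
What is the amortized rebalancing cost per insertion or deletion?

With balance ratio 1/8, tree height is O(log_{8/1}(45564)) = O(log n). A rebalance at a node of size s costs O(s) but requires Omega(s) updates in that subtree to retrigger. Summed over the O(log n) ancestors of the touched leaf, amortized rebalancing is O(log n).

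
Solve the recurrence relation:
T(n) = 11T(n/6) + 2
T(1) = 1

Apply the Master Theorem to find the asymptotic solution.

a=11, b=6, f(n)=2. log_6(11) = 1.338. Case 1 of Master Theorem: T(n) = O(n^1.338).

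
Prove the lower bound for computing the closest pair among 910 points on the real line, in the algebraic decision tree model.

Reduction from element distinctness: given 910 reals, the closest-pair distance is 0 iff two are equal. Element distinctness has an Omega(n log n) lower bound in the algebraic decision tree model (Ben-Or). Therefore closest pair on a line also requires Omega(n log n). Sorting then a linear scan achieves this.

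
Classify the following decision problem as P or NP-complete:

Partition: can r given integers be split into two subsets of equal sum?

This problem is NP-complete: Subset Sum reduces to it (one of Karp's 21 NP-complete problems).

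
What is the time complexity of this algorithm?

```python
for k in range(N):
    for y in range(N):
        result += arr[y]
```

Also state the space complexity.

Time complexity: O(n^2).
Space complexity: O(1).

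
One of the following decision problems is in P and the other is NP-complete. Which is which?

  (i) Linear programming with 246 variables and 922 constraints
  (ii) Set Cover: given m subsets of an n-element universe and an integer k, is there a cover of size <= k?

(i) is P: the ellipsoid and interior-point methods run in polynomial time.
(ii) is NP-complete: one of Karp's 21 NP-complete problems (with k part of the input).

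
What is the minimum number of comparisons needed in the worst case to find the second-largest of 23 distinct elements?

Lower bound: finding the max needs 23-1 comparisons. By the adversary weight-doubling argument, the max must personally win >= ceil(log_2(23)) = 5 comparisons; the 2nd-largest is among those 5 losers, needing 5-1 more comparisons. Total >= 23-1 + 5-1 = 26. A balanced knockout tournament achieves this.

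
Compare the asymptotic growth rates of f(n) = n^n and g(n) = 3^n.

f(n) = n^n grows faster: n^n / 3^n = (n/3)^n -> infinity once n > 3.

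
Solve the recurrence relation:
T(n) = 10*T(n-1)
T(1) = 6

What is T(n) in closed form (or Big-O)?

Each step multiplies by 10. T(n) = T(1)*10^(n-1) = 6*10^(n-1).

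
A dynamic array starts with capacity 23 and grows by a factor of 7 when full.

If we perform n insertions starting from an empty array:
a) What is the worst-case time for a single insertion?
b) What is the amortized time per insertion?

(a) Worst-case single insertion: O(n) -- when the array is full at capacity c, the resize copies all c elements, and c can be Theta(n).
(b) Resizes happen at sizes 23, 161, 1127, ... Total copy cost for n insertions: 23 + 161 + ... = O(n) (geometric series with ratio 1/7). Amortized cost per insertion: O(n)/n = O(1).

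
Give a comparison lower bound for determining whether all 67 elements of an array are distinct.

In the algebraic decision-tree model, the YES region for element distinctness on 67 elements has 67! connected components (one per ordering). Ben-Or's theorem then gives a lower bound of Omega(log(n!)) = Omega(n log n).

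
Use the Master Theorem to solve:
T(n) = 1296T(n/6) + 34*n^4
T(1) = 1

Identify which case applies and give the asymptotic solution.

a=1296, b=6, f(n)=34*n^4.
log_6(1296) = 4, so n^(log_b(a)) = n^4.
f(n) = Theta(n^4), so Case 2 applies.
T(n) = Theta(n^4 log n).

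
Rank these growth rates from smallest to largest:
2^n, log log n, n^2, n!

Ordered by growth rate: log log n < n^2 < 2^n < n!.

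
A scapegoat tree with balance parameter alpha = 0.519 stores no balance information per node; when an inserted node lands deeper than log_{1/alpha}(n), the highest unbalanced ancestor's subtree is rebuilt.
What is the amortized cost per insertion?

Search/insert path is O(log n). A rebuild of a subtree of size s costs O(s), but with alpha = 0.519 at least Omega(s) insertions must have occurred in that subtree since its last rebuild. Charging O(1) of the rebuild to each such insertion gives O(log n) amortized.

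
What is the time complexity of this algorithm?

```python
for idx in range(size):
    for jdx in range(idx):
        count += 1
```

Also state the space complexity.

Time complexity: O(n^2).
Space complexity: O(1).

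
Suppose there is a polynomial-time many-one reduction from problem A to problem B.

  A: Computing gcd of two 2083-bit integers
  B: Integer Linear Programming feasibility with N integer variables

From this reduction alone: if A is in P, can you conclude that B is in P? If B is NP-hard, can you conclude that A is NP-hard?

A poly-time reduction A <=_p B transfers tractability DOWN (B easy => A easy) and hardness UP (A hard => B hard), not the reverse.
From A in P, the reduction alone does NOT give B in P: any problem in P trivially reduces to SAT, yet SAT is not known to be in P.
From B NP-hard, the reduction alone does NOT give A NP-hard: again, easy problems reduce to hard ones.
(Here in fact A is P and B is NP-complete.)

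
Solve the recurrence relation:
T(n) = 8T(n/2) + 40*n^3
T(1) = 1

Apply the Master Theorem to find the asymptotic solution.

a=8, b=2, f(n)=40*n^3. log_2(8) = 3. Case 2: T(n) = O(n^3 log n).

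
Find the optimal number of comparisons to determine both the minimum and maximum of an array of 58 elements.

Naive approach: 114 comparisons (57 for max + 57 for min).
Optimal: Compare elements in pairs first (floor(n/2) = 29 comparisons), then find max among winners and min among losers (28 comparisons each).
Total: ceil(3n/2) - 2 = 85 comparisons. An adversary argument shows this is also a lower bound.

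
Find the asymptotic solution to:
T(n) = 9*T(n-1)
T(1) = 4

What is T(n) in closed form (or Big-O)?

Each step multiplies by 9. T(n) = T(1)*9^(n-1) = 4*9^(n-1).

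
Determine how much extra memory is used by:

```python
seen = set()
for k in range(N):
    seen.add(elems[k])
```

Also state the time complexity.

Space complexity: O(n).
Auxiliary storage grows linearly with the input size n in the worst case.
Time complexity: O(n).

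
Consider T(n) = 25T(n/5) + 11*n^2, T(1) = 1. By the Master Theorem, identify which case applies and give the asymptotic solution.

a=25, b=5, f(n)=11*n^2.
log_5(25) = 2, so n^(log_b(a)) = n^2.
f(n) = Theta(n^2), so Case 2 applies.
T(n) = Theta(n^2 log n).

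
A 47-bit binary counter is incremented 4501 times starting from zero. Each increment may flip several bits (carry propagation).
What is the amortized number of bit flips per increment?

Bit i flips on every 2^i-th increment, so over 4501 increments bit i flips floor(4501/2^i) times. Summing over i: total flips < 2 * 4501. Amortized: < 2 = O(1) per increment.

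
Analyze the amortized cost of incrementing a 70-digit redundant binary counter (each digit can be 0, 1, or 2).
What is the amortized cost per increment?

A redundant counter on 70 digits allows digit values 0, 1, 2. Increment adds 1 to the least significant digit and carries any 2 to a 0 plus +1 on the next digit. With potential Phi = (number of 2-digits), each increment does O(1) actual work plus a chain of carries, each of which decreases Phi by 1. Amortized O(1).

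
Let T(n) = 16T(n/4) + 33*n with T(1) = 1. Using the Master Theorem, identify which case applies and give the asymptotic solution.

a=16, b=4, f(n)=33*n.
log_4(16) = 2 > 1.
Since f(n) = O(n^1) is polynomially smaller than n^2, Case 1 applies.
T(n) = Theta(n^2).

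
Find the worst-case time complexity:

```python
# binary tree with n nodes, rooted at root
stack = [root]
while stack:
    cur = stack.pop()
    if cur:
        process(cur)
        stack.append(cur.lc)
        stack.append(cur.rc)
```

Time complexity: O(n).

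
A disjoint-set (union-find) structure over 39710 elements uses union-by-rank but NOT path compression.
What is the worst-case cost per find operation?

Union-by-rank alone keeps every tree's height <= log_2(39710) ~= 15.3. Each find traverses from a node to its root, costing O(height) = O(log n). Without path compression this bound is tight.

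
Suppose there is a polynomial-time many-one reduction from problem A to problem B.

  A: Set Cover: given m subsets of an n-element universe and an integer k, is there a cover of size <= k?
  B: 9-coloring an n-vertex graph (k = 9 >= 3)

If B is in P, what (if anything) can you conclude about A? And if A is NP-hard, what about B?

A poly-time reduction A <=_p B means any A-instance can be transformed to a B-instance in poly time.
If B is in P: compose the reduction with B's poly-time algorithm to solve A in poly time, so A is in P.
If A is NP-hard: every NP problem reduces to A, which reduces to B; composing reductions, every NP problem reduces to B, so B is NP-hard.
(Here in fact A is NP-complete and B is NP-complete.)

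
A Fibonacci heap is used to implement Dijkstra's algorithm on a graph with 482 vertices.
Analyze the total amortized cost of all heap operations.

Dijkstra performs 482 insert, 482 extract-min, and at most E decrease-key operations. With Fibonacci heap: insert O(1) amortized, extract-min O(log n) amortized, decrease-key O(1) amortized. Total with n = 482: O(n * 1 + n * log n + E * 1) = O(n log n + E).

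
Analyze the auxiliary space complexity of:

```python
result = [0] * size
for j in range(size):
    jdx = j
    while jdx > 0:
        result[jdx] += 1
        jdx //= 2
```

Space complexity: O(n).
Auxiliary storage grows linearly with the input size n in the worst case.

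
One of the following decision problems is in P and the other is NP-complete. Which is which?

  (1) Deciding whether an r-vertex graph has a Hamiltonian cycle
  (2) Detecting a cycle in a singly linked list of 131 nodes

(1) is NP-complete: one of Karp's 21 NP-complete problems.
(2) is P: Floyd's tortoise-and-hare runs in O(n) time, O(1) space.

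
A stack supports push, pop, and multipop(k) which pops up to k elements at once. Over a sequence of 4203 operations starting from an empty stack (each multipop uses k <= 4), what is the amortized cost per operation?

Each element is pushed exactly once and popped at most once (whether by pop or as part of a multipop). So the total number of individual pops over the whole sequence is at most the number of pushes, which is at most 4203. Total work <= 2 * 4203, hence O(1) amortized per operation.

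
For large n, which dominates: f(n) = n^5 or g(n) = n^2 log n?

f(n) = n^5 grows faster: n^5 / (n^2 log n) = n^3/log n -> infinity.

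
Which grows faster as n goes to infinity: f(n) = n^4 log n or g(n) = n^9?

g(n) = n^9 grows faster: n^9 / (n^4 log n) = n^5/log n -> infinity.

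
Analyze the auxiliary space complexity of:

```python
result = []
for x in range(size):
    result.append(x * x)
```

Space complexity: O(n).
Auxiliary storage grows linearly with the input size n in the worst case.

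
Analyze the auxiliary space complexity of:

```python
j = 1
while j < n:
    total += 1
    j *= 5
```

Space complexity: O(1).
Only a constant amount of auxiliary storage is used; nothing grows with n.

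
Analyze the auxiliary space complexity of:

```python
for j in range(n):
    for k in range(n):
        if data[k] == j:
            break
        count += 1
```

Space complexity: O(1).
Only a constant amount of auxiliary storage is used; nothing grows with n.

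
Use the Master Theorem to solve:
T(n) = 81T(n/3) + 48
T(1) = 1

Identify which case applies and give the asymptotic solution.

a=81, b=3, f(n)=48.
log_3(81) = 4 > 0.
Since f(n) = O(n^0) is polynomially smaller than n^4, Case 1 applies.
T(n) = Theta(n^4).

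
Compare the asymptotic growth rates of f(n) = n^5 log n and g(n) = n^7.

g(n) = n^7 grows faster: n^7 / (n^5 log n) = n^2/log n -> infinity.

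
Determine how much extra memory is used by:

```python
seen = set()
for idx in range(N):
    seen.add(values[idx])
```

Space complexity: O(n).
Auxiliary storage grows linearly with the input size n in the worst case.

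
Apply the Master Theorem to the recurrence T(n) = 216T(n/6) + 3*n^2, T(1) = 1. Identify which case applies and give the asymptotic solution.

a=216, b=6, f(n)=3*n^2.
log_6(216) = 3 > 2.
Since f(n) = O(n^2) is polynomially smaller than n^3, Case 1 applies.
T(n) = Theta(n^3).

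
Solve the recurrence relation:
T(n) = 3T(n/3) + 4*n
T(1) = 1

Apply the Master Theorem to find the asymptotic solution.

a=3, b=3, f(n)=4*n. log_3(3) = 1. Case 2: T(n) = O(n log n).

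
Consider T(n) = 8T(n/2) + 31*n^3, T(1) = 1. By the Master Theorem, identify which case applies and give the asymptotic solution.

a=8, b=2, f(n)=31*n^3.
log_2(8) = 3, so n^(log_b(a)) = n^3.
f(n) = Theta(n^3), so Case 2 applies.
T(n) = Theta(n^3 log n).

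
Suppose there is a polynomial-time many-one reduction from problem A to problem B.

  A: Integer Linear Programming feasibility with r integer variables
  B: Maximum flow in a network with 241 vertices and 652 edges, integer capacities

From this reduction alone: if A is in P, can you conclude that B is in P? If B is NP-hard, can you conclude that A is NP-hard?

A poly-time reduction A <=_p B transfers tractability DOWN (B easy => A easy) and hardness UP (A hard => B hard), not the reverse.
From A in P, the reduction alone does NOT give B in P: any problem in P trivially reduces to SAT, yet SAT is not known to be in P.
From B NP-hard, the reduction alone does NOT give A NP-hard: again, easy problems reduce to hard ones.
(Here in fact A is NP-complete and B is in P, so no such reduction is known -- its existence would imply P = NP; the analysis concerns only what the assumed reduction would or would not let you conclude.)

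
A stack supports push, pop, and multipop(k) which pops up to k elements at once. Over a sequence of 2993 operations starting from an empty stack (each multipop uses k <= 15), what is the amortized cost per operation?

Each element is pushed exactly once and popped at most once (whether by pop or as part of a multipop). So the total number of individual pops over the whole sequence is at most the number of pushes, which is at most 2993. Total work <= 2 * 2993, hence O(1) amortized per operation.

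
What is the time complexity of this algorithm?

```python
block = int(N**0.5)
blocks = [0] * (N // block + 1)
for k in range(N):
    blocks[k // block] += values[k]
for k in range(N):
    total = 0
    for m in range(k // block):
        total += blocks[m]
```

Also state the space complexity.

Time complexity: O(n * sqrt(n)).
Space complexity: O(sqrt(n)).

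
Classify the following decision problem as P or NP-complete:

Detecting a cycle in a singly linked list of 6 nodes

This problem is in P: Floyd's tortoise-and-hare runs in O(n) time, O(1) space.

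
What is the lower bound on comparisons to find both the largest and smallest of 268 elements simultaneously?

Pair elements first (floor(268/2) comparisons), then find max among winners and min among losers. Total: ceil(3*268/2) - 2 = 400 comparisons.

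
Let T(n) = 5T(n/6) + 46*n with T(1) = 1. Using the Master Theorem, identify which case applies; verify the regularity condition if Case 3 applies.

a=5, b=6, f(n)=46*n.
log_6(5) = 0.8982 < 1.
f(n) = Omega(n^(0.8982+epsilon)) for some epsilon > 0, so Case 3 is the candidate.
Regularity: a*f(n/b) = 5*46*(n/6)^1 = (5/6)*46*n^1 <= c*f(n) with c = 5/6 < 1. Satisfied.
Case 3: T(n) = Theta(n).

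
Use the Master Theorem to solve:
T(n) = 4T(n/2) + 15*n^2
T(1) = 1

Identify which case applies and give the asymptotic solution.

a=4, b=2, f(n)=15*n^2.
log_2(4) = 2, so n^(log_b(a)) = n^2.
f(n) = Theta(n^2), so Case 2 applies.
T(n) = Theta(n^2 log n).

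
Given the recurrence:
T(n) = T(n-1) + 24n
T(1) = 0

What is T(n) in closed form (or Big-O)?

Unrolling: T(n) = 0 + 24*(2 + 3 + ... + n) = 0 + 24*(n(n+1)/2 - 1) = O(n^2).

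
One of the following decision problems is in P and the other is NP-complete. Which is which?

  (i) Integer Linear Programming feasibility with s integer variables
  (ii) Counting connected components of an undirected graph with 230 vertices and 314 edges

(i) is NP-complete: ILP feasibility is NP-complete (LP relaxation is in P).
(ii) is P: BFS/DFS visits each vertex and edge once: O(V+E).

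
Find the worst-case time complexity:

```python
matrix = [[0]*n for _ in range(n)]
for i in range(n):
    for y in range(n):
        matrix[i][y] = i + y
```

Time complexity: O(n^2).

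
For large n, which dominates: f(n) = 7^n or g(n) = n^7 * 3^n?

f(n) = 7^n grows faster: 7^n / (n^7 3^n) = (7/3)^n / n^7 -> infinity since 7/3 > 1.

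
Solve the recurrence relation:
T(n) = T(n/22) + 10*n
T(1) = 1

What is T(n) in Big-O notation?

Geometric series: 10*n*(1 + 1/22 + 1/22^2 + ...) = O(n). T(n) = O(n).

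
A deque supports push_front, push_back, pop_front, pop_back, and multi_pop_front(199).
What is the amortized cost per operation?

Assign 2 credits to each push operation. A pop uses 1 saved credit. multi_pop_front(199) uses up to 199 saved credits from previous pushes. Credits never go negative. Amortized cost is O(1).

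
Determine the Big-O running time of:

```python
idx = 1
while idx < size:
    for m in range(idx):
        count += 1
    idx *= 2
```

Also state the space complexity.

Time complexity: O(n).
Space complexity: O(1).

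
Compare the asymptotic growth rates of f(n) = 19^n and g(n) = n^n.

g(n) = n^n grows faster: n^n / 19^n = (n/19)^n -> infinity once n > 19.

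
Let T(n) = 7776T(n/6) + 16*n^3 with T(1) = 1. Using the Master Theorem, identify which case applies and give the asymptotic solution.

a=7776, b=6, f(n)=16*n^3.
log_6(7776) = 5 > 3.
Since f(n) = O(n^3) is polynomially smaller than n^5, Case 1 applies.
T(n) = Theta(n^5).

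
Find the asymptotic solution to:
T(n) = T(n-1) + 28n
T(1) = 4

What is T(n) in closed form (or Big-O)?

Unrolling: T(n) = 4 + 28*(2 + 3 + ... + n) = 4 + 28*(n(n+1)/2 - 1) = O(n^2).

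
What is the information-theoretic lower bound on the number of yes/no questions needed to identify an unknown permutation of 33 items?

There are 33! = 8683317618811886495518194401280000000 permutations. Each yes/no question gives at most 1 bit, so at least ceil(log_2(8683317618811886495518194401280000000)) = 123 questions are needed.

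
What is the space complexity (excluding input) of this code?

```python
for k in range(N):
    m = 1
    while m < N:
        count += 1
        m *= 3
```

Space complexity: O(1).
Only a constant amount of auxiliary storage is used; nothing grows with n.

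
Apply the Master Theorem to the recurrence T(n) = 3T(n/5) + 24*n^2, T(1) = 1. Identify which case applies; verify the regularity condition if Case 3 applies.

a=3, b=5, f(n)=24*n^2.
log_5(3) = 0.6826 < 2.
f(n) = Omega(n^(0.6826+epsilon)) for some epsilon > 0, so Case 3 is the candidate.
Regularity: a*f(n/b) = 3*24*(n/5)^2 = (3/25)*24*n^2 <= c*f(n) with c = 3/25 < 1. Satisfied.
Case 3: T(n) = Theta(n^2).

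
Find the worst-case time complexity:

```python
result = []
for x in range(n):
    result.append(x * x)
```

Time complexity: O(n).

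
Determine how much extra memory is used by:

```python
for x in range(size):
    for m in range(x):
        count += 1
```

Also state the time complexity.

Space complexity: O(1).
Only a constant amount of auxiliary storage is used; nothing grows with n.
Time complexity: O(n^2).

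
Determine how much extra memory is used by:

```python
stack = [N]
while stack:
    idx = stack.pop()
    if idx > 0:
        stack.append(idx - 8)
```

Space complexity: O(1).
Only a constant amount of auxiliary storage is used; nothing grows with n.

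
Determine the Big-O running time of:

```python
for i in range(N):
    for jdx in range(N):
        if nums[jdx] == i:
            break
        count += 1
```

Time complexity: O(n^2).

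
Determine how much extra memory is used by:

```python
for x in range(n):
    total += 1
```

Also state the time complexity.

Space complexity: O(1).
Only a constant amount of auxiliary storage is used; nothing grows with n.
Time complexity: O(n).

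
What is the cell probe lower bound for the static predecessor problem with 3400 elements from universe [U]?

The Patrascu-Thorup lower bound shows any data structure on n = 3400 elements using O(n * polylog(n)) space requires Omega(log log U) query time. van Emde Boas trees achieve O(log log U) with O(U) space.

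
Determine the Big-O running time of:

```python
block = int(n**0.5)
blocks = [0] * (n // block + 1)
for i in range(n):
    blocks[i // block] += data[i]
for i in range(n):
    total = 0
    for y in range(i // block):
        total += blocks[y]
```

Time complexity: O(n * sqrt(n)).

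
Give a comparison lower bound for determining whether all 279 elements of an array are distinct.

In the algebraic decision-tree model, the YES region for element distinctness on 279 elements has 279! connected components (one per ordering). Ben-Or's theorem then gives a lower bound of Omega(log(n!)) = Omega(n log n).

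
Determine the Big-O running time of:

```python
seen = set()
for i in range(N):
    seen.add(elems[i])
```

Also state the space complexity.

Time complexity: O(n).
Space complexity: O(n).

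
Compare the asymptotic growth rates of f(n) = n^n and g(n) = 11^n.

f(n) = n^n grows faster: n^n / 11^n = (n/11)^n -> infinity once n > 11.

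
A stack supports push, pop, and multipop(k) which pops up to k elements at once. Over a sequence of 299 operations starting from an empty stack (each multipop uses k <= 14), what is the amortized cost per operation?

Each element is pushed exactly once and popped at most once (whether by pop or as part of a multipop). So the total number of individual pops over the whole sequence is at most the number of pushes, which is at most 299. Total work <= 2 * 299, hence O(1) amortized per operation.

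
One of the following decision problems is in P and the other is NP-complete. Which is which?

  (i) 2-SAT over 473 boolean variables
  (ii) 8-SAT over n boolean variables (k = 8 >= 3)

(i) is P: 2-SAT is solvable in linear time via implication-graph SCCs.
(ii) is NP-complete: 3-SAT is NP-complete (Cook-Levin); k-SAT for k>=3 reduces from 3-SAT.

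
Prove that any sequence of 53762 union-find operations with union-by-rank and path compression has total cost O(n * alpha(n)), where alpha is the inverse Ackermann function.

Using Tarjan's analysis with rank-based potential function. Union-by-rank keeps tree height O(log n). Path compression flattens paths during find. For n = 53762 operations, total cost is O(n * alpha(n)), effectively O(n) since alpha grows incredibly slowly.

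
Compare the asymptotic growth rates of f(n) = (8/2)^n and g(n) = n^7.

f(n) = (8/2)^n grows faster: (8/2)^n is exponential with base 8/2 > 1, dominating every polynomial.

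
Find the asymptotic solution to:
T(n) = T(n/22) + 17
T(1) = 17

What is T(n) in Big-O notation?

Each step divides n by 22 and adds 17. After log_22(n) steps, T(n) = O(log n).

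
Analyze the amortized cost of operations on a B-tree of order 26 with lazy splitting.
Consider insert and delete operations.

In a B-tree of order 26, a node splits when it has 26 keys. With lazy splitting, we use potential Phi = number of full nodes + number of near-empty nodes. Each split costs O(1) but reduces potential. Between splits, at least 13 insertions must occur in that node. Amortized structural cost is O(1) per operation, plus O(log_26 n) traversal.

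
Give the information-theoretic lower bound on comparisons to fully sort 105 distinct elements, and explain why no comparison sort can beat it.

A comparison sort is a binary decision tree whose leaves are the 105! = 1081396758240290900504101305800329649720646107774902579144176636573226531909905153326984536526808240339776398934872029657993872907813436816097280000000000000000000000000 possible output permutations. A binary tree with L leaves has height >= ceil(log_2(L)). So any comparison sort needs >= ceil(log_2(105!)) = 559 comparisons in the worst case.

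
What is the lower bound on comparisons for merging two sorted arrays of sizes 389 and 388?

Adversary argument: with sizes 389 and 388 (differing by at most 1), interleave the two arrays so that every consecutive pair in the output comes from different inputs. Then each of the 776 adjacent output pairs must be directly compared, or the algorithm cannot determine their relative order. So 776 comparisons are necessary; standard merge achieves this.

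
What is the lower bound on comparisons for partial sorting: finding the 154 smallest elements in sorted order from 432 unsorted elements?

Finding 154 smallest of 432 in sorted order: Omega(432) to identify the 154 smallest, plus Omega(154 log 154) to sort them. Total: Omega(n + k log k).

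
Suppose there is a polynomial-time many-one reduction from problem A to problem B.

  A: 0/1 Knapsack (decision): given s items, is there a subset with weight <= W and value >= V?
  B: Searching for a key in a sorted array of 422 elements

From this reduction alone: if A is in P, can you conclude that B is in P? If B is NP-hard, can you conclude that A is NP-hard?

A poly-time reduction A <=_p B transfers tractability DOWN (B easy => A easy) and hardness UP (A hard => B hard), not the reverse.
From A in P, the reduction alone does NOT give B in P: any problem in P trivially reduces to SAT, yet SAT is not known to be in P.
From B NP-hard, the reduction alone does NOT give A NP-hard: again, easy problems reduce to hard ones.
(Here in fact A is NP-complete and B is in P, so no such reduction is known -- its existence would imply P = NP; the analysis concerns only what the assumed reduction would or would not let you conclude.)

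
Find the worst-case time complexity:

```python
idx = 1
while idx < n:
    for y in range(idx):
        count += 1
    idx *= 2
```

Time complexity: O(n).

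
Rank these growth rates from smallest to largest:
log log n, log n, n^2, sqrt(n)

Ordered by growth rate: log log n < log n < sqrt(n) < n^2.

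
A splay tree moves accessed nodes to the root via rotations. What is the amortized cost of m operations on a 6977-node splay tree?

Using a potential function Phi = sum of log(size of subtree) for each node, each splay operation has amortized cost O(log n) where n = 6977. Bad individual operations (O(n)) are offset by decreased potential.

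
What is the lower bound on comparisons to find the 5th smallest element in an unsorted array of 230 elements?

Finding the 5th smallest of 230 elements requires Omega(n) comparisons. Every element must participate in at least one comparison; otherwise it could be the 5th smallest.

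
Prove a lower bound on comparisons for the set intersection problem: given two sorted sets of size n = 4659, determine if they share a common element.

For two sorted arrays of size n = 4659, any correct algorithm must examine Omega(n) elements. If fewer are examined, an adversary places a common element in an unexamined gap. A merge-based scan achieves O(n), so the bound is tight.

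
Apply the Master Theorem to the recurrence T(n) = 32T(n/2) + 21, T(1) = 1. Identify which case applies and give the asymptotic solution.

a=32, b=2, f(n)=21.
log_2(32) = 5 > 0.
Since f(n) = O(n^0) is polynomially smaller than n^5, Case 1 applies.
T(n) = Theta(n^5).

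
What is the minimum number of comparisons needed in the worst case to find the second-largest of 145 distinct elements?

Lower bound: finding the max needs 145-1 comparisons. By the adversary weight-doubling argument, the max must personally win >= ceil(log_2(145)) = 8 comparisons; the 2nd-largest is among those 8 losers, needing 8-1 more comparisons. Total >= 145-1 + 8-1 = 151. A balanced knockout tournament achieves this.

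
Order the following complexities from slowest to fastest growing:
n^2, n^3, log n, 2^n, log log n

Ordered by growth rate: log log n < log n < n^2 < n^3 < 2^n.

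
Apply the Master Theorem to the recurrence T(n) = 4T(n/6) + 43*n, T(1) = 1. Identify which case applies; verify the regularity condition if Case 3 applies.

a=4, b=6, f(n)=43*n.
log_6(4) = 0.7737 < 1.
f(n) = Omega(n^(0.7737+epsilon)) for some epsilon > 0, so Case 3 is the candidate.
Regularity: a*f(n/b) = 4*43*(n/6)^1 = (4/6)*43*n^1 <= c*f(n) with c = 4/6 < 1. Satisfied.
Case 3: T(n) = Theta(n).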